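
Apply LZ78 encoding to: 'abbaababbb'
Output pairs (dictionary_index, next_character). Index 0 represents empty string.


LZ78 encoding steps:
Dictionary: {0: ''}
Step 1: w='' (idx 0), next='a' -> output (0, 'a'), add 'a' as idx 1
Step 2: w='' (idx 0), next='b' -> output (0, 'b'), add 'b' as idx 2
Step 3: w='b' (idx 2), next='a' -> output (2, 'a'), add 'ba' as idx 3
Step 4: w='a' (idx 1), next='b' -> output (1, 'b'), add 'ab' as idx 4
Step 5: w='ab' (idx 4), next='b' -> output (4, 'b'), add 'abb' as idx 5
Step 6: w='b' (idx 2), end of input -> output (2, '')


Encoded: [(0, 'a'), (0, 'b'), (2, 'a'), (1, 'b'), (4, 'b'), (2, '')]


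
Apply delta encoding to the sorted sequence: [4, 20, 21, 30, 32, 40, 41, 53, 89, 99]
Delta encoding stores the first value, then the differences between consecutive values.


First value: 4
Deltas:
  20 - 4 = 16
  21 - 20 = 1
  30 - 21 = 9
  32 - 30 = 2
  40 - 32 = 8
  41 - 40 = 1
  53 - 41 = 12
  89 - 53 = 36
  99 - 89 = 10


Delta encoded: [4, 16, 1, 9, 2, 8, 1, 12, 36, 10]


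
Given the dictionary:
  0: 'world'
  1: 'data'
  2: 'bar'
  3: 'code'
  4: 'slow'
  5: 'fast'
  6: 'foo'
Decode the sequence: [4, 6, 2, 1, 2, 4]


Look up each index in the dictionary:
  4 -> 'slow'
  6 -> 'foo'
  2 -> 'bar'
  1 -> 'data'
  2 -> 'bar'
  4 -> 'slow'

Decoded: "slow foo bar data bar slow"


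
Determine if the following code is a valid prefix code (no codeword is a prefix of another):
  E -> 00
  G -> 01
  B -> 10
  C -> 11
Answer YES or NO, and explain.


Checking each pair (does one codeword prefix another?):
  E='00' vs G='01': no prefix
  E='00' vs B='10': no prefix
  E='00' vs C='11': no prefix
  G='01' vs E='00': no prefix
  G='01' vs B='10': no prefix
  G='01' vs C='11': no prefix
  B='10' vs E='00': no prefix
  B='10' vs G='01': no prefix
  B='10' vs C='11': no prefix
  C='11' vs E='00': no prefix
  C='11' vs G='01': no prefix
  C='11' vs B='10': no prefix
No violation found over all pairs.

YES -- this is a valid prefix code. No codeword is a prefix of any other codeword.


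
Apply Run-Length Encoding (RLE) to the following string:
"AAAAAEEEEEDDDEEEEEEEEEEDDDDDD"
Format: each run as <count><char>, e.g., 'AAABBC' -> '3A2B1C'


Scanning runs left to right:
  i=0: run of 'A' x 5 -> '5A'
  i=5: run of 'E' x 5 -> '5E'
  i=10: run of 'D' x 3 -> '3D'
  i=13: run of 'E' x 10 -> '10E'
  i=23: run of 'D' x 6 -> '6D'

RLE = 5A5E3D10E6D


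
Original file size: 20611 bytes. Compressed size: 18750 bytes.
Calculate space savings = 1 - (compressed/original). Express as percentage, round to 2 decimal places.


ratio = compressed/original = 18750/20611 = 0.909708
savings = 1 - ratio = 1 - 0.909708 = 0.090292
as a percentage: 0.090292 * 100 = 9.03%

Space savings = 1 - 18750/20611 = 9.03%


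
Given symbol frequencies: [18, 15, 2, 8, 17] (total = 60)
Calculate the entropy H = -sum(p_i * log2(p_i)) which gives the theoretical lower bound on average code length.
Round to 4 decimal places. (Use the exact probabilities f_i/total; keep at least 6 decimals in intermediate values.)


Per-symbol terms -p_i * log2(p_i) with p_i = f_i/60:
  p = 18/60 = 0.300000: log2(p) = -1.736966, -p*log2(p) = 0.521090
  p = 15/60 = 0.250000: log2(p) = -2.000000, -p*log2(p) = 0.500000
  p = 2/60 = 0.033333: log2(p) = -4.906891, -p*log2(p) = 0.163563
  p = 8/60 = 0.133333: log2(p) = -2.906891, -p*log2(p) = 0.387585
  p = 17/60 = 0.283333: log2(p) = -1.819428, -p*log2(p) = 0.515505
H = 0.521090 + 0.500000 + 0.163563 + 0.387585 + 0.515505 = 2.087743

H = 2.0877 bits/symbol


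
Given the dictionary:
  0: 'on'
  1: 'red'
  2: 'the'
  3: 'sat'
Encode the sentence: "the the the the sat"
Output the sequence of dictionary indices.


Look up each word in the dictionary:
  'the' -> 2
  'the' -> 2
  'the' -> 2
  'the' -> 2
  'sat' -> 3

Encoded: [2, 2, 2, 2, 3]


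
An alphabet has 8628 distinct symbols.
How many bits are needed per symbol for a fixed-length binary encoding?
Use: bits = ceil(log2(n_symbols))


log2(8628) = 13.0748
Bracket: 2^13 = 8192 < 8628 <= 2^14 = 16384
So ceil(log2(8628)) = 14

bits = ceil(log2(8628)) = ceil(13.0748) = 14 bits


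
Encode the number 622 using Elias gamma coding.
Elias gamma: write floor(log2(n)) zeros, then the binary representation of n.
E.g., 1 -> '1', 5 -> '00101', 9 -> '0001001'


num_bits = floor(log2(622)) + 1 = 10
leading_zeros = num_bits - 1 = 9
binary(622) = 1001101110

Elias gamma(622) = '000000000' + '1001101110' = 0000000001001101110 (19 bits)


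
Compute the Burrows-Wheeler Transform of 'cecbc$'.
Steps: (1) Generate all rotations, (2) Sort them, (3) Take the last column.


Rotations (sorted):
  0: $cecbc -> last char: c
  1: bc$cec -> last char: c
  2: c$cecb -> last char: b
  3: cbc$ce -> last char: e
  4: cecbc$ -> last char: $
  5: ecbc$c -> last char: c


BWT = ccbe$c


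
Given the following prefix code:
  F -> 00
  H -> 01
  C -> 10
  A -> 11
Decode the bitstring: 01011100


Decoding step by step:
Bits 01 -> H
Bits 01 -> H
Bits 11 -> A
Bits 00 -> F


Decoded message: HHAF


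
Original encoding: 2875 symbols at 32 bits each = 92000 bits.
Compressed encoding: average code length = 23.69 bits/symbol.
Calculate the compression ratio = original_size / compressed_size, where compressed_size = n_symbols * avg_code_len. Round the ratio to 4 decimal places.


original_size = n_symbols * orig_bits = 2875 * 32 = 92000 bits
compressed_size = n_symbols * avg_code_len = 2875 * 23.69 = 68108.75 bits
ratio = original_size / compressed_size = 92000 / 68108.75 = 1.3508

Compression ratio = 1.3508


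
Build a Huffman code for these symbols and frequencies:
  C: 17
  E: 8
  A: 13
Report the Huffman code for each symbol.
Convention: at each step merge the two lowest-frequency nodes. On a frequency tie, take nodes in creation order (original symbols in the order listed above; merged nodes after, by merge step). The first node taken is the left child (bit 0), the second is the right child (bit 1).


Huffman tree construction:
Step 1: Merge E(8) + A(13) = 21
Step 2: Merge C(17) + (E+A)(21) = 38
Read each symbol's code off the tree from the root (left child = 0, right child = 1).

Codes:
  C: 0 (length 1)
  E: 10 (length 2)
  A: 11 (length 2)
Average code length: 59/38 = 1.5526 bits/symbol


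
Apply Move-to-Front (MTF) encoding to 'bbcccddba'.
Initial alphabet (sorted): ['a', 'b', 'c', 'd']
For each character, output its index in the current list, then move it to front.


MTF encoding:
'b': index 1 in ['a', 'b', 'c', 'd'] -> ['b', 'a', 'c', 'd']
'b': index 0 in ['b', 'a', 'c', 'd'] -> ['b', 'a', 'c', 'd']
'c': index 2 in ['b', 'a', 'c', 'd'] -> ['c', 'b', 'a', 'd']
'c': index 0 in ['c', 'b', 'a', 'd'] -> ['c', 'b', 'a', 'd']
'c': index 0 in ['c', 'b', 'a', 'd'] -> ['c', 'b', 'a', 'd']
'd': index 3 in ['c', 'b', 'a', 'd'] -> ['d', 'c', 'b', 'a']
'd': index 0 in ['d', 'c', 'b', 'a'] -> ['d', 'c', 'b', 'a']
'b': index 2 in ['d', 'c', 'b', 'a'] -> ['b', 'd', 'c', 'a']
'a': index 3 in ['b', 'd', 'c', 'a'] -> ['a', 'b', 'd', 'c']


Output: [1, 0, 2, 0, 0, 3, 0, 2, 3]


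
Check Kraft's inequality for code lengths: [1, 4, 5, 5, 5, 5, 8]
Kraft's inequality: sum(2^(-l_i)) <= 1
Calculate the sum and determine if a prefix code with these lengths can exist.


Sum = 2^(-1) + 2^(-4) + 2^(-5) + 2^(-5) + 2^(-5) + 2^(-5) + 2^(-8)
    = 0.5 + 0.0625 + 0.03125 + 0.03125 + 0.03125 + 0.03125 + 0.00390625
    = 177/256 = 0.69140625
Since 0.69140625 <= 1, Kraft's inequality IS satisfied.
A prefix code with these lengths CAN exist.

Kraft sum = 0.69140625. Satisfied.


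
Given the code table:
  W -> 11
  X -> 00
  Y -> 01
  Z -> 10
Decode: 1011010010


Decoding:
10 -> Z
11 -> W
01 -> Y
00 -> X
10 -> Z


Result: ZWYXZ


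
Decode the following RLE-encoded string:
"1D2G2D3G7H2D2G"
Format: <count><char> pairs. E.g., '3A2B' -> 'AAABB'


Expanding each <count><char> pair:
  1D -> 'D'
  2G -> 'GG'
  2D -> 'DD'
  3G -> 'GGG'
  7H -> 'HHHHHHH'
  2D -> 'DD'
  2G -> 'GG'

Decoded = DGGDDGGGHHHHHHHDDGG


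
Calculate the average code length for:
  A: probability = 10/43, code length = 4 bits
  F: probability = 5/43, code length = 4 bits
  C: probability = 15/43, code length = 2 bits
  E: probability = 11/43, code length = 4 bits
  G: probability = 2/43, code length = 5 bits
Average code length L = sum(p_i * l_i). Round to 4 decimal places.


Weighted contributions p_i * l_i:
  A: (10/43) * 4 = 40/43
  F: (5/43) * 4 = 20/43
  C: (15/43) * 2 = 30/43
  E: (11/43) * 4 = 44/43
  G: (2/43) * 5 = 10/43
Sum = (40 + 20 + 30 + 44 + 10)/43 = 144/43

L = 144/43 = 3.3488 bits/symbol


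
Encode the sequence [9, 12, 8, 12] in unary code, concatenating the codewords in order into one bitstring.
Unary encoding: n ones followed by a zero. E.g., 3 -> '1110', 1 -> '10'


Encode each number as n ones followed by a terminating 0:
  9 -> 1111111110 (10 bits)
  12 -> 1111111111110 (13 bits)
  8 -> 111111110 (9 bits)
  12 -> 1111111111110 (13 bits)
Total length = 10 + 13 + 9 + 13 = 45 bits.

Unary([9, 12, 8, 12]) = 111111111011111111111101111111101111111111110 (45 bits)


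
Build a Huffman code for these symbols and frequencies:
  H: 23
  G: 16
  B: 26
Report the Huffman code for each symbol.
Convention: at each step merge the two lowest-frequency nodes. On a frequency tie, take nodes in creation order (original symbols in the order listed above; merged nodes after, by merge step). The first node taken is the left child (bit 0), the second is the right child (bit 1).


Huffman tree construction:
Step 1: Merge G(16) + H(23) = 39
Step 2: Merge B(26) + (G+H)(39) = 65
Read each symbol's code off the tree from the root (left child = 0, right child = 1).

Codes:
  H: 11 (length 2)
  G: 10 (length 2)
  B: 0 (length 1)
Average code length: 104/65 = 1.6000 bits/symbol


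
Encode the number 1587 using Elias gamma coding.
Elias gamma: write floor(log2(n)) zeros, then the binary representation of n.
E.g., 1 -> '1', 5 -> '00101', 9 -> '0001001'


num_bits = floor(log2(1587)) + 1 = 11
leading_zeros = num_bits - 1 = 10
binary(1587) = 11000110011

Elias gamma(1587) = '0000000000' + '11000110011' = 000000000011000110011 (21 bits)


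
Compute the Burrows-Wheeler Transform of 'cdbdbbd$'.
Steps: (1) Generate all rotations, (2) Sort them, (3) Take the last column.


Rotations (sorted):
  0: $cdbdbbd -> last char: d
  1: bbd$cdbd -> last char: d
  2: bd$cdbdb -> last char: b
  3: bdbbd$cd -> last char: d
  4: cdbdbbd$ -> last char: $
  5: d$cdbdbb -> last char: b
  6: dbbd$cdb -> last char: b
  7: dbdbbd$c -> last char: c


BWT = ddbd$bbc


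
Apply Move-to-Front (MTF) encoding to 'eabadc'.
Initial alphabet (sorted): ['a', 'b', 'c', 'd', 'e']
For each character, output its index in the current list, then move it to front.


MTF encoding:
'e': index 4 in ['a', 'b', 'c', 'd', 'e'] -> ['e', 'a', 'b', 'c', 'd']
'a': index 1 in ['e', 'a', 'b', 'c', 'd'] -> ['a', 'e', 'b', 'c', 'd']
'b': index 2 in ['a', 'e', 'b', 'c', 'd'] -> ['b', 'a', 'e', 'c', 'd']
'a': index 1 in ['b', 'a', 'e', 'c', 'd'] -> ['a', 'b', 'e', 'c', 'd']
'd': index 4 in ['a', 'b', 'e', 'c', 'd'] -> ['d', 'a', 'b', 'e', 'c']
'c': index 4 in ['d', 'a', 'b', 'e', 'c'] -> ['c', 'd', 'a', 'b', 'e']


Output: [4, 1, 2, 1, 4, 4]


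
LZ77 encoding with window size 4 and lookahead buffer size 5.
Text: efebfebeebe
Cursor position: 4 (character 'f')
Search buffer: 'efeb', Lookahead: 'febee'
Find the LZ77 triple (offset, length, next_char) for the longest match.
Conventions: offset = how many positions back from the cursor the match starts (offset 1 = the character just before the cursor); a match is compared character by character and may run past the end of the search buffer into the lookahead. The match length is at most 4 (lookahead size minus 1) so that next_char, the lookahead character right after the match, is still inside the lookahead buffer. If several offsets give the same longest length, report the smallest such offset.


Try each offset into the search buffer:
  offset=1 (pos 3, char 'b'): match length 0
  offset=2 (pos 2, char 'e'): match length 0
  offset=3 (pos 1, char 'f'): match length 3
  offset=4 (pos 0, char 'e'): match length 0
Longest match has length 3 at offset 3.
next_char = character at position 4 + 3 = 7 -> 'e'

Best match: offset=3, length=3 (matching 'feb' starting at position 1)
LZ77 triple: (3, 3, 'e')


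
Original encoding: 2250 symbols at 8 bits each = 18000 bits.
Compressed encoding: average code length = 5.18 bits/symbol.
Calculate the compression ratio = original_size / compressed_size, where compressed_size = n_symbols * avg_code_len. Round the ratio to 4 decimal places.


original_size = n_symbols * orig_bits = 2250 * 8 = 18000 bits
compressed_size = n_symbols * avg_code_len = 2250 * 5.18 = 11655.0 bits
ratio = original_size / compressed_size = 18000 / 11655.0 = 1.5444

Compression ratio = 1.5444


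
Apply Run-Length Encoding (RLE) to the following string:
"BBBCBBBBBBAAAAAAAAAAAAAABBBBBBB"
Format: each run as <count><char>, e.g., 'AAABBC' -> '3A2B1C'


Scanning runs left to right:
  i=0: run of 'B' x 3 -> '3B'
  i=3: run of 'C' x 1 -> '1C'
  i=4: run of 'B' x 6 -> '6B'
  i=10: run of 'A' x 14 -> '14A'
  i=24: run of 'B' x 7 -> '7B'

RLE = 3B1C6B14A7B


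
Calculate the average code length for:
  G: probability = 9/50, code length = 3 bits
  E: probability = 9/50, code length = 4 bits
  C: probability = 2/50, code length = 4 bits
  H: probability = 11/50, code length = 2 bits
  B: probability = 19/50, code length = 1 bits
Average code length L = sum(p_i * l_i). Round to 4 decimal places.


Weighted contributions p_i * l_i:
  G: (9/50) * 3 = 27/50
  E: (9/50) * 4 = 36/50
  C: (2/50) * 4 = 8/50
  H: (11/50) * 2 = 22/50
  B: (19/50) * 1 = 19/50
Sum = (27 + 36 + 8 + 22 + 19)/50 = 112/50

L = 112/50 = 2.2400 bits/symbol


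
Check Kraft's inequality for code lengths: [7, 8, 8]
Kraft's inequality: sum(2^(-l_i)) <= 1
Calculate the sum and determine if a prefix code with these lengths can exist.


Sum = 2^(-7) + 2^(-8) + 2^(-8)
    = 0.0078125 + 0.00390625 + 0.00390625
    = 4/256 = 0.015625
Since 0.015625 <= 1, Kraft's inequality IS satisfied.
A prefix code with these lengths CAN exist.

Kraft sum = 0.015625. Satisfied.


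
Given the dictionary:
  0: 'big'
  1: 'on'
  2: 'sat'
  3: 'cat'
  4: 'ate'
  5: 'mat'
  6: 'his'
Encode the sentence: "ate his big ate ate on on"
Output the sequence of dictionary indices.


Look up each word in the dictionary:
  'ate' -> 4
  'his' -> 6
  'big' -> 0
  'ate' -> 4
  'ate' -> 4
  'on' -> 1
  'on' -> 1

Encoded: [4, 6, 0, 4, 4, 1, 1]


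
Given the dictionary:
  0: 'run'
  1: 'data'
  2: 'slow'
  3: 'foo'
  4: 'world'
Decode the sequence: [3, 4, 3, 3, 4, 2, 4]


Look up each index in the dictionary:
  3 -> 'foo'
  4 -> 'world'
  3 -> 'foo'
  3 -> 'foo'
  4 -> 'world'
  2 -> 'slow'
  4 -> 'world'

Decoded: "foo world foo foo world slow world"


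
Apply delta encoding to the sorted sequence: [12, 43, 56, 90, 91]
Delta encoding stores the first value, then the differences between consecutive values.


First value: 12
Deltas:
  43 - 12 = 31
  56 - 43 = 13
  90 - 56 = 34
  91 - 90 = 1


Delta encoded: [12, 31, 13, 34, 1]


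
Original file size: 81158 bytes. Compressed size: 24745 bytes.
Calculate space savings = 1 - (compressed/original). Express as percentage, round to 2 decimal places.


ratio = compressed/original = 24745/81158 = 0.304899
savings = 1 - ratio = 1 - 0.304899 = 0.695101
as a percentage: 0.695101 * 100 = 69.51%

Space savings = 1 - 24745/81158 = 69.51%


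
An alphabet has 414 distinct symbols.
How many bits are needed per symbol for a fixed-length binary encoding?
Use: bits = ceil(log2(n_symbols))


log2(414) = 8.6935
Bracket: 2^8 = 256 < 414 <= 2^9 = 512
So ceil(log2(414)) = 9

bits = ceil(log2(414)) = ceil(8.6935) = 9 bits


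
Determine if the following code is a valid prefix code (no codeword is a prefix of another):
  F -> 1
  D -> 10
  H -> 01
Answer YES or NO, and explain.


Checking each pair (does one codeword prefix another?):
  F='1' vs D='10': prefix -- VIOLATION

NO -- this is NOT a valid prefix code. F (1) is a prefix of D (10).


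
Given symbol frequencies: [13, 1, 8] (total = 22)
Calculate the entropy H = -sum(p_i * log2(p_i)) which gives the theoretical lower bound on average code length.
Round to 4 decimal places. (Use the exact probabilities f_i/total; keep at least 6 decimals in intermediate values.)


Per-symbol terms -p_i * log2(p_i) with p_i = f_i/22:
  p = 13/22 = 0.590909: log2(p) = -0.758992, -p*log2(p) = 0.448495
  p = 1/22 = 0.045455: log2(p) = -4.459432, -p*log2(p) = 0.202701
  p = 8/22 = 0.363636: log2(p) = -1.459432, -p*log2(p) = 0.530702
H = 0.448495 + 0.202701 + 0.530702 = 1.181898

H = 1.1819 bits/symbol


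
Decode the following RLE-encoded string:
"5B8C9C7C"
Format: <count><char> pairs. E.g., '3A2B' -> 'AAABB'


Expanding each <count><char> pair:
  5B -> 'BBBBB'
  8C -> 'CCCCCCCC'
  9C -> 'CCCCCCCCC'
  7C -> 'CCCCCCC'

Decoded = BBBBBCCCCCCCCCCCCCCCCCCCCCCCC


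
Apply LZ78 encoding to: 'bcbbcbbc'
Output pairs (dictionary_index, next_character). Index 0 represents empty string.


LZ78 encoding steps:
Dictionary: {0: ''}
Step 1: w='' (idx 0), next='b' -> output (0, 'b'), add 'b' as idx 1
Step 2: w='' (idx 0), next='c' -> output (0, 'c'), add 'c' as idx 2
Step 3: w='b' (idx 1), next='b' -> output (1, 'b'), add 'bb' as idx 3
Step 4: w='c' (idx 2), next='b' -> output (2, 'b'), add 'cb' as idx 4
Step 5: w='b' (idx 1), next='c' -> output (1, 'c'), add 'bc' as idx 5


Encoded: [(0, 'b'), (0, 'c'), (1, 'b'), (2, 'b'), (1, 'c')]


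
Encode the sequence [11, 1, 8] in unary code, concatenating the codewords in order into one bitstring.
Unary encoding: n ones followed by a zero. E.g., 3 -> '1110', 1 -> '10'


Encode each number as n ones followed by a terminating 0:
  11 -> 111111111110 (12 bits)
  1 -> 10 (2 bits)
  8 -> 111111110 (9 bits)
Total length = 12 + 2 + 9 = 23 bits.

Unary([11, 1, 8]) = 11111111111010111111110 (23 bits)


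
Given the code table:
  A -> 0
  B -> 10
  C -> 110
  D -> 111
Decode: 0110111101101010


Decoding:
0 -> A
110 -> C
111 -> D
10 -> B
110 -> C
10 -> B
10 -> B


Result: ACDBCBB


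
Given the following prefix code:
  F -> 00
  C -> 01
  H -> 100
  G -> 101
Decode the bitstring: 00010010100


Decoding step by step:
Bits 00 -> F
Bits 01 -> C
Bits 00 -> F
Bits 101 -> G
Bits 00 -> F


Decoded message: FCFGF


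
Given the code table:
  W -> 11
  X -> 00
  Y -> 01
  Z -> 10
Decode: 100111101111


Decoding:
10 -> Z
01 -> Y
11 -> W
10 -> Z
11 -> W
11 -> W


Result: ZYWZWW


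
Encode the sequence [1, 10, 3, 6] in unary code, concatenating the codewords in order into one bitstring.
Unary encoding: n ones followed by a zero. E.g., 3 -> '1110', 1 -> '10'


Encode each number as n ones followed by a terminating 0:
  1 -> 10 (2 bits)
  10 -> 11111111110 (11 bits)
  3 -> 1110 (4 bits)
  6 -> 1111110 (7 bits)
Total length = 2 + 11 + 4 + 7 = 24 bits.

Unary([1, 10, 3, 6]) = 101111111111011101111110 (24 bits)


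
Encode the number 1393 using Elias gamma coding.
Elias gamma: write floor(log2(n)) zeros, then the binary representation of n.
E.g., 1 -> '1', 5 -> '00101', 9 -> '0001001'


num_bits = floor(log2(1393)) + 1 = 11
leading_zeros = num_bits - 1 = 10
binary(1393) = 10101110001

Elias gamma(1393) = '0000000000' + '10101110001' = 000000000010101110001 (21 bits)


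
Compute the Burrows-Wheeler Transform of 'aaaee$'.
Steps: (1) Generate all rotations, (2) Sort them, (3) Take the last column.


Rotations (sorted):
  0: $aaaee -> last char: e
  1: aaaee$ -> last char: $
  2: aaee$a -> last char: a
  3: aee$aa -> last char: a
  4: e$aaae -> last char: e
  5: ee$aaa -> last char: a


BWT = e$aaea


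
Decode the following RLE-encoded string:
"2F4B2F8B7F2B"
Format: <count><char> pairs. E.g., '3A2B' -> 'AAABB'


Expanding each <count><char> pair:
  2F -> 'FF'
  4B -> 'BBBB'
  2F -> 'FF'
  8B -> 'BBBBBBBB'
  7F -> 'FFFFFFF'
  2B -> 'BB'

Decoded = FFBBBBFFBBBBBBBBFFFFFFFBB


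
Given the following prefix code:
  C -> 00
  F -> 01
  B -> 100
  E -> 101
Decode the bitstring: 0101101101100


Decoding step by step:
Bits 01 -> F
Bits 01 -> F
Bits 101 -> E
Bits 101 -> E
Bits 100 -> B


Decoded message: FFEEB


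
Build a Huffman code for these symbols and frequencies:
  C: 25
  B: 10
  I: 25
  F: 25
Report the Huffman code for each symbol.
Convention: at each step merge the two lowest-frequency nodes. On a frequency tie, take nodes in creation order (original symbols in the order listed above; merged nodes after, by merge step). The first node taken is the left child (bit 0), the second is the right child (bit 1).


Huffman tree construction:
Step 1: Merge B(10) + C(25) = 35
Step 2: Merge I(25) + F(25) = 50
Step 3: Merge (B+C)(35) + (I+F)(50) = 85
Read each symbol's code off the tree from the root (left child = 0, right child = 1).

Codes:
  C: 01 (length 2)
  B: 00 (length 2)
  I: 10 (length 2)
  F: 11 (length 2)
Average code length: 170/85 = 2.0000 bits/symbol


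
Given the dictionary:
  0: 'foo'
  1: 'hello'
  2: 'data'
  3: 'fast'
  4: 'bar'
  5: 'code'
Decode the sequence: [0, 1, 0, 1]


Look up each index in the dictionary:
  0 -> 'foo'
  1 -> 'hello'
  0 -> 'foo'
  1 -> 'hello'

Decoded: "foo hello foo hello"


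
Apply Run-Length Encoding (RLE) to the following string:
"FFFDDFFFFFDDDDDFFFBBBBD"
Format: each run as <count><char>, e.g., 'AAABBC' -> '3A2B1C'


Scanning runs left to right:
  i=0: run of 'F' x 3 -> '3F'
  i=3: run of 'D' x 2 -> '2D'
  i=5: run of 'F' x 5 -> '5F'
  i=10: run of 'D' x 5 -> '5D'
  i=15: run of 'F' x 3 -> '3F'
  i=18: run of 'B' x 4 -> '4B'
  i=22: run of 'D' x 1 -> '1D'

RLE = 3F2D5F5D3F4B1D


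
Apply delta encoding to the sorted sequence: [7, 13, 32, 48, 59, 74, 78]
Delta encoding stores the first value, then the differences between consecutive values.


First value: 7
Deltas:
  13 - 7 = 6
  32 - 13 = 19
  48 - 32 = 16
  59 - 48 = 11
  74 - 59 = 15
  78 - 74 = 4


Delta encoded: [7, 6, 19, 16, 11, 15, 4]


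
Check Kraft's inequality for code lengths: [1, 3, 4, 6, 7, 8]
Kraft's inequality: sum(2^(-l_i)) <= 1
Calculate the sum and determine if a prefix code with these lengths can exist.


Sum = 2^(-1) + 2^(-3) + 2^(-4) + 2^(-6) + 2^(-7) + 2^(-8)
    = 0.5 + 0.125 + 0.0625 + 0.015625 + 0.0078125 + 0.00390625
    = 183/256 = 0.71484375
Since 0.71484375 <= 1, Kraft's inequality IS satisfied.
A prefix code with these lengths CAN exist.

Kraft sum = 0.71484375. Satisfied.


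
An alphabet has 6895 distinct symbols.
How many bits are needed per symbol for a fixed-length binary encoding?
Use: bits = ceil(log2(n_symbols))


log2(6895) = 12.7513
Bracket: 2^12 = 4096 < 6895 <= 2^13 = 8192
So ceil(log2(6895)) = 13

bits = ceil(log2(6895)) = ceil(12.7513) = 13 bits


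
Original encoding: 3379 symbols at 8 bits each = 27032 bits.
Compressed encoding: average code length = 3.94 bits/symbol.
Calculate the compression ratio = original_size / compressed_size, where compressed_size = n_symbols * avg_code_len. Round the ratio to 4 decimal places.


original_size = n_symbols * orig_bits = 3379 * 8 = 27032 bits
compressed_size = n_symbols * avg_code_len = 3379 * 3.94 = 13313.26 bits
ratio = original_size / compressed_size = 27032 / 13313.26 = 2.0305

Compression ratio = 2.0305


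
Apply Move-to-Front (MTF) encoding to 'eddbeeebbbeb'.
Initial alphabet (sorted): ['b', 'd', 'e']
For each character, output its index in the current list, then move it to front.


MTF encoding:
'e': index 2 in ['b', 'd', 'e'] -> ['e', 'b', 'd']
'd': index 2 in ['e', 'b', 'd'] -> ['d', 'e', 'b']
'd': index 0 in ['d', 'e', 'b'] -> ['d', 'e', 'b']
'b': index 2 in ['d', 'e', 'b'] -> ['b', 'd', 'e']
'e': index 2 in ['b', 'd', 'e'] -> ['e', 'b', 'd']
'e': index 0 in ['e', 'b', 'd'] -> ['e', 'b', 'd']
'e': index 0 in ['e', 'b', 'd'] -> ['e', 'b', 'd']
'b': index 1 in ['e', 'b', 'd'] -> ['b', 'e', 'd']
'b': index 0 in ['b', 'e', 'd'] -> ['b', 'e', 'd']
'b': index 0 in ['b', 'e', 'd'] -> ['b', 'e', 'd']
'e': index 1 in ['b', 'e', 'd'] -> ['e', 'b', 'd']
'b': index 1 in ['e', 'b', 'd'] -> ['b', 'e', 'd']


Output: [2, 2, 0, 2, 2, 0, 0, 1, 0, 0, 1, 1]


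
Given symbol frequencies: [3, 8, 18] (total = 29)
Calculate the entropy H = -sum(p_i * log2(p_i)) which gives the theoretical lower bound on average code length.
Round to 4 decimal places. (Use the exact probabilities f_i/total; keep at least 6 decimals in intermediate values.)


Per-symbol terms -p_i * log2(p_i) with p_i = f_i/29:
  p = 3/29 = 0.103448: log2(p) = -3.273018, -p*log2(p) = 0.338588
  p = 8/29 = 0.275862: log2(p) = -1.857981, -p*log2(p) = 0.512546
  p = 18/29 = 0.620690: log2(p) = -0.688056, -p*log2(p) = 0.427069
H = 0.338588 + 0.512546 + 0.427069 = 1.278203

H = 1.2782 bits/symbol


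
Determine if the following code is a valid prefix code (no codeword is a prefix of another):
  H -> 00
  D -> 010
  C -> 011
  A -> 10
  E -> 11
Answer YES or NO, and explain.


Checking each pair (does one codeword prefix another?):
  H='00' vs D='010': no prefix
  H='00' vs C='011': no prefix
  H='00' vs A='10': no prefix
  H='00' vs E='11': no prefix
  D='010' vs H='00': no prefix
  D='010' vs C='011': no prefix
  D='010' vs A='10': no prefix
  D='010' vs E='11': no prefix
  C='011' vs H='00': no prefix
  C='011' vs D='010': no prefix
  C='011' vs A='10': no prefix
  C='011' vs E='11': no prefix
  A='10' vs H='00': no prefix
  A='10' vs D='010': no prefix
  A='10' vs C='011': no prefix
  A='10' vs E='11': no prefix
  E='11' vs H='00': no prefix
  E='11' vs D='010': no prefix
  E='11' vs C='011': no prefix
  E='11' vs A='10': no prefix
No violation found over all pairs.

YES -- this is a valid prefix code. No codeword is a prefix of any other codeword.


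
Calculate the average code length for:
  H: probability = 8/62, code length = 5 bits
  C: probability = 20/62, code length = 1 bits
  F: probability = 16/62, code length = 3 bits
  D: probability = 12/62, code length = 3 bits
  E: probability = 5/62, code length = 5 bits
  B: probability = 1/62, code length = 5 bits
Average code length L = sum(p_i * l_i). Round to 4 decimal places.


Weighted contributions p_i * l_i:
  H: (8/62) * 5 = 40/62
  C: (20/62) * 1 = 20/62
  F: (16/62) * 3 = 48/62
  D: (12/62) * 3 = 36/62
  E: (5/62) * 5 = 25/62
  B: (1/62) * 5 = 5/62
Sum = (40 + 20 + 48 + 36 + 25 + 5)/62 = 174/62

L = 174/62 = 2.8065 bits/symbol


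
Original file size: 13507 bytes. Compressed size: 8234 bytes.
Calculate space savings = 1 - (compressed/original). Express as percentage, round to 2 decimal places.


ratio = compressed/original = 8234/13507 = 0.60961
savings = 1 - ratio = 1 - 0.60961 = 0.39039
as a percentage: 0.39039 * 100 = 39.04%

Space savings = 1 - 8234/13507 = 39.04%


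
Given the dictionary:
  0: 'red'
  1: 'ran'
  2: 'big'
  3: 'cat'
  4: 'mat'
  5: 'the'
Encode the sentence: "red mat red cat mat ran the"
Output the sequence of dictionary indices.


Look up each word in the dictionary:
  'red' -> 0
  'mat' -> 4
  'red' -> 0
  'cat' -> 3
  'mat' -> 4
  'ran' -> 1
  'the' -> 5

Encoded: [0, 4, 0, 3, 4, 1, 5]


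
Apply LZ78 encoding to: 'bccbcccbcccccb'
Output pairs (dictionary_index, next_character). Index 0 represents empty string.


LZ78 encoding steps:
Dictionary: {0: ''}
Step 1: w='' (idx 0), next='b' -> output (0, 'b'), add 'b' as idx 1
Step 2: w='' (idx 0), next='c' -> output (0, 'c'), add 'c' as idx 2
Step 3: w='c' (idx 2), next='b' -> output (2, 'b'), add 'cb' as idx 3
Step 4: w='c' (idx 2), next='c' -> output (2, 'c'), add 'cc' as idx 4
Step 5: w='cb' (idx 3), next='c' -> output (3, 'c'), add 'cbc' as idx 5
Step 6: w='cc' (idx 4), next='c' -> output (4, 'c'), add 'ccc' as idx 6
Step 7: w='cb' (idx 3), end of input -> output (3, '')


Encoded: [(0, 'b'), (0, 'c'), (2, 'b'), (2, 'c'), (3, 'c'), (4, 'c'), (3, '')]


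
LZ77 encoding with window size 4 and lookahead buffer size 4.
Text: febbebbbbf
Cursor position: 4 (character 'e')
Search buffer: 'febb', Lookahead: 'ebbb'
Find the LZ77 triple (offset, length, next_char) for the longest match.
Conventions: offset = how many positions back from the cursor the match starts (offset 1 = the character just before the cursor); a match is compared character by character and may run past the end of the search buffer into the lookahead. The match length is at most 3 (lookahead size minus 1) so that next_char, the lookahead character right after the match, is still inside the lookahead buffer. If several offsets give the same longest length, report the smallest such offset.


Try each offset into the search buffer:
  offset=1 (pos 3, char 'b'): match length 0
  offset=2 (pos 2, char 'b'): match length 0
  offset=3 (pos 1, char 'e'): match length 3
  offset=4 (pos 0, char 'f'): match length 0
Longest match has length 3 at offset 3.
next_char = character at position 4 + 3 = 7 -> 'b'

Best match: offset=3, length=3 (matching 'ebb' starting at position 1)
LZ77 triple: (3, 3, 'b')


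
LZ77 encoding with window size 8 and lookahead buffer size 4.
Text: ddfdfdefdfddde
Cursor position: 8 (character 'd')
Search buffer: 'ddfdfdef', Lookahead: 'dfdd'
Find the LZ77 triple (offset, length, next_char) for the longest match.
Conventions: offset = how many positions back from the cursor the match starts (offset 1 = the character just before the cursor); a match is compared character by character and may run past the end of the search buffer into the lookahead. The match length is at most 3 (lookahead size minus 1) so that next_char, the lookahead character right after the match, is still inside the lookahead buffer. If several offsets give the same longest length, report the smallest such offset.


Try each offset into the search buffer:
  offset=1 (pos 7, char 'f'): match length 0
  offset=2 (pos 6, char 'e'): match length 0
  offset=3 (pos 5, char 'd'): match length 1
  offset=4 (pos 4, char 'f'): match length 0
  offset=5 (pos 3, char 'd'): match length 3
  offset=6 (pos 2, char 'f'): match length 0
  offset=7 (pos 1, char 'd'): match length 3
  offset=8 (pos 0, char 'd'): match length 1
Longest match has length 3, found at offsets 5, 7; take the smallest, offset 5.
next_char = character at position 8 + 3 = 11 -> 'd'

Best match: offset=5, length=3 (matching 'dfd' starting at position 3)
LZ77 triple: (5, 3, 'd')


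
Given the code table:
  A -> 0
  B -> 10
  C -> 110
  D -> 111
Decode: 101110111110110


Decoding:
10 -> B
111 -> D
0 -> A
111 -> D
110 -> C
110 -> C


Result: BDADCC


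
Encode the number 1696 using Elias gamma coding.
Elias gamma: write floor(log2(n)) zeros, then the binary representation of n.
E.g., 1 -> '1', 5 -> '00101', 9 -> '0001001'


num_bits = floor(log2(1696)) + 1 = 11
leading_zeros = num_bits - 1 = 10
binary(1696) = 11010100000

Elias gamma(1696) = '0000000000' + '11010100000' = 000000000011010100000 (21 bits)


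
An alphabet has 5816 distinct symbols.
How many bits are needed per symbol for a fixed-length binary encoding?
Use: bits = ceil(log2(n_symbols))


log2(5816) = 12.5058
Bracket: 2^12 = 4096 < 5816 <= 2^13 = 8192
So ceil(log2(5816)) = 13

bits = ceil(log2(5816)) = ceil(12.5058) = 13 bits


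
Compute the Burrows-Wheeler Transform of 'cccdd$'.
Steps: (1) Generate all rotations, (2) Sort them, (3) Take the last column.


Rotations (sorted):
  0: $cccdd -> last char: d
  1: cccdd$ -> last char: $
  2: ccdd$c -> last char: c
  3: cdd$cc -> last char: c
  4: d$cccd -> last char: d
  5: dd$ccc -> last char: c


BWT = d$ccdc


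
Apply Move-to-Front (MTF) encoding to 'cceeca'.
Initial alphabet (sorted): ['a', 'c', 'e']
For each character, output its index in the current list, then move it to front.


MTF encoding:
'c': index 1 in ['a', 'c', 'e'] -> ['c', 'a', 'e']
'c': index 0 in ['c', 'a', 'e'] -> ['c', 'a', 'e']
'e': index 2 in ['c', 'a', 'e'] -> ['e', 'c', 'a']
'e': index 0 in ['e', 'c', 'a'] -> ['e', 'c', 'a']
'c': index 1 in ['e', 'c', 'a'] -> ['c', 'e', 'a']
'a': index 2 in ['c', 'e', 'a'] -> ['a', 'c', 'e']


Output: [1, 0, 2, 0, 1, 2]


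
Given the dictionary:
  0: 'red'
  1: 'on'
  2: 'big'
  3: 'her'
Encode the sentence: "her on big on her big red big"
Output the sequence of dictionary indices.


Look up each word in the dictionary:
  'her' -> 3
  'on' -> 1
  'big' -> 2
  'on' -> 1
  'her' -> 3
  'big' -> 2
  'red' -> 0
  'big' -> 2

Encoded: [3, 1, 2, 1, 3, 2, 0, 2]


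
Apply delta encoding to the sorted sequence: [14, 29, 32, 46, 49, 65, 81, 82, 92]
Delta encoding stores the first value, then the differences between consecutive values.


First value: 14
Deltas:
  29 - 14 = 15
  32 - 29 = 3
  46 - 32 = 14
  49 - 46 = 3
  65 - 49 = 16
  81 - 65 = 16
  82 - 81 = 1
  92 - 82 = 10


Delta encoded: [14, 15, 3, 14, 3, 16, 16, 1, 10]


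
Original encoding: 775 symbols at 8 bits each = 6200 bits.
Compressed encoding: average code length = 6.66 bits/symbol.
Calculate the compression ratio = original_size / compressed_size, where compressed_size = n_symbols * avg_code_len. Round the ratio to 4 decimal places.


original_size = n_symbols * orig_bits = 775 * 8 = 6200 bits
compressed_size = n_symbols * avg_code_len = 775 * 6.66 = 5161.5 bits
ratio = original_size / compressed_size = 6200 / 5161.5 = 1.2012

Compression ratio = 1.2012


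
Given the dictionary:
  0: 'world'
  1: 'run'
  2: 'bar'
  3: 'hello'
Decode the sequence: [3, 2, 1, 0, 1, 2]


Look up each index in the dictionary:
  3 -> 'hello'
  2 -> 'bar'
  1 -> 'run'
  0 -> 'world'
  1 -> 'run'
  2 -> 'bar'

Decoded: "hello bar run world run bar"


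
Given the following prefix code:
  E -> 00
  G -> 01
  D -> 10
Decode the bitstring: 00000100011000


Decoding step by step:
Bits 00 -> E
Bits 00 -> E
Bits 01 -> G
Bits 00 -> E
Bits 01 -> G
Bits 10 -> D
Bits 00 -> E


Decoded message: EEGEGDE


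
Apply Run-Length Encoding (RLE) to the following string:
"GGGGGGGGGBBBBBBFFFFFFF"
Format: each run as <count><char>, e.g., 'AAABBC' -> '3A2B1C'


Scanning runs left to right:
  i=0: run of 'G' x 9 -> '9G'
  i=9: run of 'B' x 6 -> '6B'
  i=15: run of 'F' x 7 -> '7F'

RLE = 9G6B7F


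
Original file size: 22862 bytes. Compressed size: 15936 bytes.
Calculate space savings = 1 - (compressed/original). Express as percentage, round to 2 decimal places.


ratio = compressed/original = 15936/22862 = 0.697052
savings = 1 - ratio = 1 - 0.697052 = 0.302948
as a percentage: 0.302948 * 100 = 30.29%

Space savings = 1 - 15936/22862 = 30.29%


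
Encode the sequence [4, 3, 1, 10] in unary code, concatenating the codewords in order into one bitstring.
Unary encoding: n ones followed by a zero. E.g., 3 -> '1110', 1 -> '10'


Encode each number as n ones followed by a terminating 0:
  4 -> 11110 (5 bits)
  3 -> 1110 (4 bits)
  1 -> 10 (2 bits)
  10 -> 11111111110 (11 bits)
Total length = 5 + 4 + 2 + 11 = 22 bits.

Unary([4, 3, 1, 10]) = 1111011101011111111110 (22 bits)


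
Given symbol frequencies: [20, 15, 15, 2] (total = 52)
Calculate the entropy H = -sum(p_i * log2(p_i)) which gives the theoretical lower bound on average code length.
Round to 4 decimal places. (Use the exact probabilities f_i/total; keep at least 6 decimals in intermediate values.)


Per-symbol terms -p_i * log2(p_i) with p_i = f_i/52:
  p = 20/52 = 0.384615: log2(p) = -1.378512, -p*log2(p) = 0.530197
  p = 15/52 = 0.288462: log2(p) = -1.793549, -p*log2(p) = 0.517370
  p = 15/52 = 0.288462: log2(p) = -1.793549, -p*log2(p) = 0.517370
  p = 2/52 = 0.038462: log2(p) = -4.700440, -p*log2(p) = 0.180786
H = 0.530197 + 0.517370 + 0.517370 + 0.180786 = 1.745723

H = 1.7457 bits/symbol


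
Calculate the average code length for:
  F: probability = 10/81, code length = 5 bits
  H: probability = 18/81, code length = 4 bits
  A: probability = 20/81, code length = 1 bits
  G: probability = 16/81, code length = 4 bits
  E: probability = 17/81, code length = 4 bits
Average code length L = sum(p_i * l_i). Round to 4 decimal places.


Weighted contributions p_i * l_i:
  F: (10/81) * 5 = 50/81
  H: (18/81) * 4 = 72/81
  A: (20/81) * 1 = 20/81
  G: (16/81) * 4 = 64/81
  E: (17/81) * 4 = 68/81
Sum = (50 + 72 + 20 + 64 + 68)/81 = 274/81

L = 274/81 = 3.3827 bits/symbol


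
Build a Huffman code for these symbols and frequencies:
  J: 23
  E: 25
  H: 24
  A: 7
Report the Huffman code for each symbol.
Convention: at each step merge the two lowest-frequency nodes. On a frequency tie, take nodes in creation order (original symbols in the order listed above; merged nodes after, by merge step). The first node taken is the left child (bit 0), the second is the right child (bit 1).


Huffman tree construction:
Step 1: Merge A(7) + J(23) = 30
Step 2: Merge H(24) + E(25) = 49
Step 3: Merge (A+J)(30) + (H+E)(49) = 79
Read each symbol's code off the tree from the root (left child = 0, right child = 1).

Codes:
  J: 01 (length 2)
  E: 11 (length 2)
  H: 10 (length 2)
  A: 00 (length 2)
Average code length: 158/79 = 2.0000 bits/symbol


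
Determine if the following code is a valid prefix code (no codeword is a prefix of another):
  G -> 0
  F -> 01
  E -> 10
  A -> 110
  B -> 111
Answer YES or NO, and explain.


Checking each pair (does one codeword prefix another?):
  G='0' vs F='01': prefix -- VIOLATION

NO -- this is NOT a valid prefix code. G (0) is a prefix of F (01).


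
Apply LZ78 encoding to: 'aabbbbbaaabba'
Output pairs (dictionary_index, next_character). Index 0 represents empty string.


LZ78 encoding steps:
Dictionary: {0: ''}
Step 1: w='' (idx 0), next='a' -> output (0, 'a'), add 'a' as idx 1
Step 2: w='a' (idx 1), next='b' -> output (1, 'b'), add 'ab' as idx 2
Step 3: w='' (idx 0), next='b' -> output (0, 'b'), add 'b' as idx 3
Step 4: w='b' (idx 3), next='b' -> output (3, 'b'), add 'bb' as idx 4
Step 5: w='b' (idx 3), next='a' -> output (3, 'a'), add 'ba' as idx 5
Step 6: w='a' (idx 1), next='a' -> output (1, 'a'), add 'aa' as idx 6
Step 7: w='bb' (idx 4), next='a' -> output (4, 'a'), add 'bba' as idx 7


Encoded: [(0, 'a'), (1, 'b'), (0, 'b'), (3, 'b'), (3, 'a'), (1, 'a'), (4, 'a')]


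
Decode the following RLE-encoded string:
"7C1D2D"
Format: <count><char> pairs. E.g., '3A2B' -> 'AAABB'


Expanding each <count><char> pair:
  7C -> 'CCCCCCC'
  1D -> 'D'
  2D -> 'DD'

Decoded = CCCCCCCDDD


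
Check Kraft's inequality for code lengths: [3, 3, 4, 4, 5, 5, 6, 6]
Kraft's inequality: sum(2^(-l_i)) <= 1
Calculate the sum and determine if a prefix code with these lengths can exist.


Sum = 2^(-3) + 2^(-3) + 2^(-4) + 2^(-4) + 2^(-5) + 2^(-5) + 2^(-6) + 2^(-6)
    = 0.125 + 0.125 + 0.0625 + 0.0625 + 0.03125 + 0.03125 + 0.015625 + 0.015625
    = 30/64 = 0.46875
Since 0.46875 <= 1, Kraft's inequality IS satisfied.
A prefix code with these lengths CAN exist.

Kraft sum = 0.46875. Satisfied.


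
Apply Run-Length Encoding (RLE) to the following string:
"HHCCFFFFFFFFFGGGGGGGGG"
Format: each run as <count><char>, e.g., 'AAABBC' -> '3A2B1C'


Scanning runs left to right:
  i=0: run of 'H' x 2 -> '2H'
  i=2: run of 'C' x 2 -> '2C'
  i=4: run of 'F' x 9 -> '9F'
  i=13: run of 'G' x 9 -> '9G'

RLE = 2H2C9F9G


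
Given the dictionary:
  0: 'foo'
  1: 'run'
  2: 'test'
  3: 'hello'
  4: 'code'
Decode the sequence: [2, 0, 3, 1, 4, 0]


Look up each index in the dictionary:
  2 -> 'test'
  0 -> 'foo'
  3 -> 'hello'
  1 -> 'run'
  4 -> 'code'
  0 -> 'foo'

Decoded: "test foo hello run code foo"


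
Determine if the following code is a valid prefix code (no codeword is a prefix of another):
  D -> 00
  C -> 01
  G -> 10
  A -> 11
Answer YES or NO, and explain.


Checking each pair (does one codeword prefix another?):
  D='00' vs C='01': no prefix
  D='00' vs G='10': no prefix
  D='00' vs A='11': no prefix
  C='01' vs D='00': no prefix
  C='01' vs G='10': no prefix
  C='01' vs A='11': no prefix
  G='10' vs D='00': no prefix
  G='10' vs C='01': no prefix
  G='10' vs A='11': no prefix
  A='11' vs D='00': no prefix
  A='11' vs C='01': no prefix
  A='11' vs G='10': no prefix
No violation found over all pairs.

YES -- this is a valid prefix code. No codeword is a prefix of any other codeword.


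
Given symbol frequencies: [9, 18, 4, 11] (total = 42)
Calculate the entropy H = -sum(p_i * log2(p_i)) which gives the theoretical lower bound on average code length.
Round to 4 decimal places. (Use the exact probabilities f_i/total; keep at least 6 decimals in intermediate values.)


Per-symbol terms -p_i * log2(p_i) with p_i = f_i/42:
  p = 9/42 = 0.214286: log2(p) = -2.222392, -p*log2(p) = 0.476227
  p = 18/42 = 0.428571: log2(p) = -1.222392, -p*log2(p) = 0.523882
  p = 4/42 = 0.095238: log2(p) = -3.392317, -p*log2(p) = 0.323078
  p = 11/42 = 0.261905: log2(p) = -1.932886, -p*log2(p) = 0.506232
H = 0.476227 + 0.523882 + 0.323078 + 0.506232 = 1.829419

H = 1.8294 bits/symbol
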